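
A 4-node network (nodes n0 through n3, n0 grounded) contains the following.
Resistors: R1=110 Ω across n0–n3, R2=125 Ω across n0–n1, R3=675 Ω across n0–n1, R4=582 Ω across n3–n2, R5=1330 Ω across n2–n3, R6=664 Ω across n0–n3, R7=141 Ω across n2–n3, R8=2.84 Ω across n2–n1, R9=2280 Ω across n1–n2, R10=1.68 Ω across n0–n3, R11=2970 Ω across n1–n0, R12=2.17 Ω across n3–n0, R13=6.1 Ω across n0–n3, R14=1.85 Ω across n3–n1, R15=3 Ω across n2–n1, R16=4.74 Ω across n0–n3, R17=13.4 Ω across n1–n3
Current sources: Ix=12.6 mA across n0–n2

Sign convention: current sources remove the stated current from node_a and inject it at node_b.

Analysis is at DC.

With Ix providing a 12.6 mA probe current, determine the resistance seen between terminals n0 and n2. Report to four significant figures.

R_eq = 3.639 Ω

Element admittances at DC:
  Y(R1) = 0.009091 S between n0,n3
  Y(R2) = 0.008000 S between n0,n1
  Y(R3) = 0.001481 S between n0,n1
  Y(R4) = 0.001718 S between n3,n2
  Y(R5) = 0.0007519 S between n2,n3
  Y(R6) = 0.001506 S between n0,n3
  Y(R7) = 0.007092 S between n2,n3
  Y(R8) = 0.3521 S between n2,n1
  Y(R9) = 0.0004386 S between n1,n2
  Y(R10) = 0.5952 S between n0,n3
  Y(R11) = 0.0003367 S between n1,n0
  Y(R12) = 0.4608 S between n3,n0
  Y(R13) = 0.1639 S between n0,n3
  Y(R14) = 0.5405 S between n3,n1
  Y(R15) = 0.3333 S between n2,n1
  Y(R16) = 0.2110 S between n0,n3
  Y(R17) = 0.07463 S between n1,n3
  Ix: injects 0.0126 A into n2 (from n0)
Assemble and solve the 3×3 MNA system:
  V(n1)=0.02801  V(n2)=0.04586  V(n3)=0.008550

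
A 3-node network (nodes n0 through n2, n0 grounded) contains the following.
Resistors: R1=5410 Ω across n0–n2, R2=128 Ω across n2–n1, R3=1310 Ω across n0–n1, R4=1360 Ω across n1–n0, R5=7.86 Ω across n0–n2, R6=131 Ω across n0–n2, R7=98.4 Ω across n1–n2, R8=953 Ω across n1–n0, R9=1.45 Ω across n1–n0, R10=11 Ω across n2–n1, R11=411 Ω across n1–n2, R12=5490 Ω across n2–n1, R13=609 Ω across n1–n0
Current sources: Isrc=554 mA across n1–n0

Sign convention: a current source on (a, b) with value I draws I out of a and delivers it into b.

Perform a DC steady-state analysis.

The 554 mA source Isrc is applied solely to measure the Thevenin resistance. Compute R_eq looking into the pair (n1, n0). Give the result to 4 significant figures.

R_eq = 1.325 Ω

Element admittances at DC:
  Y(R1) = 0.0001848 S between n0,n2
  Y(R2) = 0.007812 S between n2,n1
  Y(R3) = 0.0007634 S between n0,n1
  Y(R4) = 0.0007353 S between n1,n0
  Y(R5) = 0.1272 S between n0,n2
  Y(R6) = 0.007634 S between n0,n2
  Y(R7) = 0.01016 S between n1,n2
  Y(R8) = 0.001049 S between n1,n0
  Y(R9) = 0.6897 S between n1,n0
  Y(R10) = 0.09091 S between n2,n1
  Y(R11) = 0.002433 S between n1,n2
  Y(R12) = 0.0001821 S between n2,n1
  Y(R13) = 0.001642 S between n1,n0
  Isrc: injects 0.554 A into n0 (from n1)
Assemble and solve the 2×2 MNA system:
  V(n1)=-0.7339  V(n2)=-0.3319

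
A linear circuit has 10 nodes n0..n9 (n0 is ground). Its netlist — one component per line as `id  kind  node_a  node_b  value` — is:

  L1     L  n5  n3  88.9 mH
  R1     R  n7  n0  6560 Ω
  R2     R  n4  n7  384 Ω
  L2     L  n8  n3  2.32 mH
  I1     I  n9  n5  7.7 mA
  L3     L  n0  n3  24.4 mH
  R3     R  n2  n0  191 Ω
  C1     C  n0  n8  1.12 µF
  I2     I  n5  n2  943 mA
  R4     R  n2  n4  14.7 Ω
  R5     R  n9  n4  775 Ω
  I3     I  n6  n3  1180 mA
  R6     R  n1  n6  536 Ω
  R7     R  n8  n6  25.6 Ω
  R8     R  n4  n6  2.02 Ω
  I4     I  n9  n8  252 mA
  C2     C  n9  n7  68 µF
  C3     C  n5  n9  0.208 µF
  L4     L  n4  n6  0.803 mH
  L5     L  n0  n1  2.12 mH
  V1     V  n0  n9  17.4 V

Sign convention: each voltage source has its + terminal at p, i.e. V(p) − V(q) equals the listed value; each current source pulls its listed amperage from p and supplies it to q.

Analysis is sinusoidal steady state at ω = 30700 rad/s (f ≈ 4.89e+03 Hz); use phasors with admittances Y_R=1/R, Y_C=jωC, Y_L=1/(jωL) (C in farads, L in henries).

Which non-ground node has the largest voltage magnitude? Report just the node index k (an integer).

Element admittances at ω=30700 rad/s:
  Y(L1) = 0.000-0.0003664j S between n5,n3
  Y(R1) = 0.0001524+0.000j S between n7,n0
  Y(R2) = 0.002604+0.000j S between n4,n7
  Y(L2) = 0.000-0.01404j S between n8,n3
  I1: injects 0.0077 A into n5 (from n9)
  Y(L3) = 0.000-0.001335j S between n0,n3
  Y(R3) = 0.005236+0.000j S between n2,n0
  Y(C1) = 0.000+0.03438j S between n0,n8
  I2: injects 0.943 A into n2 (from n5)
  Y(R4) = 0.06803+0.000j S between n2,n4
  Y(R5) = 0.001290+0.000j S between n9,n4
  I3: injects 1.18 A into n3 (from n6)
  Y(R6) = 0.001866+0.000j S between n1,n6
  Y(R7) = 0.03906+0.000j S between n8,n6
  Y(R8) = 0.4950+0.000j S between n4,n6
  I4: injects 0.252 A into n8 (from n9)
  Y(C2) = 0.000+2.088j S between n9,n7
  Y(C3) = 0.000+0.006386j S between n5,n9
  Y(L4) = 0.000-0.04056j S between n4,n6
  Y(L5) = 0.000-0.01536j S between n0,n1
  V1: constraint V(n0)−V(n9) = 17.4
Assemble and solve the 10×10 MNA system:
  V(n1)=2.826-0.5383j  V(n2)=12.85-21.61j  V(n3)=6.434+51.63j  V(n4)=-0.01981-23.27j  V(n5)=-18.85+152.2j  V(n6)=-1.607-23.81j  V(n7)=-17.43-0.02299j  V(n8)=7.705-30.13j  V(n9)=-17.40+0.000j
  i(V1)=1.161+0.09982j

5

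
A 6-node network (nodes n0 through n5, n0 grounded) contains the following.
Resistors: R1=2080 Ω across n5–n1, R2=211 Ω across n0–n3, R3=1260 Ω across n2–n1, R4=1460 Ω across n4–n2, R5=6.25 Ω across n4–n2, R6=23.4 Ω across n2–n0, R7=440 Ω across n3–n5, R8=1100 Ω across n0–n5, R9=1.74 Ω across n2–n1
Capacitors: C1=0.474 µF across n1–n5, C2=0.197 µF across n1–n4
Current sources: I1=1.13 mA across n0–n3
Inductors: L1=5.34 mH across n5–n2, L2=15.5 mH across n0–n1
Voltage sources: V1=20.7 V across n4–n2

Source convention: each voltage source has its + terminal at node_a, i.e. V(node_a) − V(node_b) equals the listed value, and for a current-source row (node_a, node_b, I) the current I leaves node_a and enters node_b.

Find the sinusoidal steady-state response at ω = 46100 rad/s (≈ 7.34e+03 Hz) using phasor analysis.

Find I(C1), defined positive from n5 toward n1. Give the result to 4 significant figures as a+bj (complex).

Apply KCL at each of the 5 non-ground nodes and solve the resulting linear system.
Node n1: branches {R1, C1, R3, C2, L2, R9} → V_1 = 0.003764+0.3048j
Node n2: branches {R3, R4, R5, R6, L1, R9, V1} → V_2 = 0.001169-0.01995j
Node n3: branches {R2, I1, R7} → V_3 = 0.1465+0.1137j
Node n4: branches {R4, R5, C2, V1} → V_4 = 20.70-0.01995j
Node n5: branches {R1, C1, L1, R7, R8} → V_5 = -0.04512+0.3509j
Source currents: i(V1)=-3.329-0.1880j

-0.001006-0.001068j A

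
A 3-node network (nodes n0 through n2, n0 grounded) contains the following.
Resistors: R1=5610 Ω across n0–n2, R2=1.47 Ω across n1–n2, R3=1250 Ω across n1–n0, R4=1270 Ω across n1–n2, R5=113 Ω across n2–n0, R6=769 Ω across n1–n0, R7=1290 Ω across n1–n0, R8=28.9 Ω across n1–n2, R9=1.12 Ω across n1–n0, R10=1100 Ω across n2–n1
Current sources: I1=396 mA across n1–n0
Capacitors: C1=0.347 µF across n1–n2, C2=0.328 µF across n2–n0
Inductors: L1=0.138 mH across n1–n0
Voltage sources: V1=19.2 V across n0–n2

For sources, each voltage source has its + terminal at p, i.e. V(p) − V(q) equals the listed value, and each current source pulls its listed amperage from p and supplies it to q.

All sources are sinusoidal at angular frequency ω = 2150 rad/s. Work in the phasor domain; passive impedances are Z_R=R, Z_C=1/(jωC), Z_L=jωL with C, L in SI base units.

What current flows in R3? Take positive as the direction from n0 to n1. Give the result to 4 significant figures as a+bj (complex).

0.001306+0.002736j A

Element admittances at ω=2150 rad/s:
  Y(R1) = 0.0001783+0.000j S between n0,n2
  Y(R2) = 0.6803+0.000j S between n1,n2
  Y(R3) = 0.0008000+0.000j S between n1,n0
  I1: injects 0.396 A into n0 (from n1)
  Y(C1) = 0.000+0.0007461j S between n1,n2
  Y(C2) = 0.000+0.0007052j S between n2,n0
  Y(R4) = 0.0007874+0.000j S between n1,n2
  Y(R5) = 0.008850+0.000j S between n2,n0
  Y(R6) = 0.001300+0.000j S between n1,n0
  Y(R7) = 0.0007752+0.000j S between n1,n0
  Y(R8) = 0.03460+0.000j S between n1,n2
  Y(R9) = 0.8929+0.000j S between n1,n0
  Y(R10) = 0.0009091+0.000j S between n2,n1
  Y(L1) = 0.000-3.370j S between n1,n0
  V1: constraint V(n0)−V(n2) = 19.2
Assemble and solve the 3×3 MNA system:
  V(n1)=-1.632-3.420j  V(n2)=-19.20+0.000j
  i(V1)=-12.76+2.424j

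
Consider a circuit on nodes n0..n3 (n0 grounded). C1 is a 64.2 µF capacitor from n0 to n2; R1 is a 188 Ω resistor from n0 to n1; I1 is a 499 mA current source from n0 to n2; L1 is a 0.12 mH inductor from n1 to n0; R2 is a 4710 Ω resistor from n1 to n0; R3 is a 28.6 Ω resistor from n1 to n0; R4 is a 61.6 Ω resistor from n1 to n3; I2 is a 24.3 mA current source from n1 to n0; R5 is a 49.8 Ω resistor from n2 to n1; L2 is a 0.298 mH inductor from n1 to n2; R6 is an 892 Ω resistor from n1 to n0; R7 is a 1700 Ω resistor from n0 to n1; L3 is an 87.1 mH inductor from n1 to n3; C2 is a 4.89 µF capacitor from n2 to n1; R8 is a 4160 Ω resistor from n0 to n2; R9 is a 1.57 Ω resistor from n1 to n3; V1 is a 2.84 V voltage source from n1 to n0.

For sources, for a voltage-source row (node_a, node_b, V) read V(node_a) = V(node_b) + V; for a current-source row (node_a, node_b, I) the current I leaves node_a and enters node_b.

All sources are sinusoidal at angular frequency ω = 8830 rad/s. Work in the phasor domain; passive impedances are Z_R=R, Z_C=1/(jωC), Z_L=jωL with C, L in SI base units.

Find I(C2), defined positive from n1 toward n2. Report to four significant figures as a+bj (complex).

MNA unknowns: 3 node voltages V₁..V_3 plus 1 source current (V1)
C1: Y=0.000+0.5669j on G[0,2]
R1: Y=0.005319+0.000j on G[0,1]
I1: z[0]−=0.499, z[2]+=0.499
L1: Y=0.000-0.9438j on G[1,0]
R2: Y=0.0002123+0.000j on G[1,0]
R3: Y=0.03497+0.000j on G[1,0]
R4: Y=0.01623+0.000j on G[1,3]
I2: z[1]−=0.0243, z[0]+=0.0243
R5: Y=0.02008+0.000j on G[2,1]
L2: Y=0.000-0.3800j on G[1,2]
R6: Y=0.001121+0.000j on G[1,0]
R7: Y=0.0005882+0.000j on G[0,1]
L3: Y=0.000-0.001300j on G[1,3]
C2: Y=0.000+0.04318j on G[2,1]
R8: Y=0.0002404+0.000j on G[0,2]
R9: Y=0.6369+0.000j on G[1,3]
V1: row V1−V0=2.84, i_V1 at 1,0
solve → V1=2.840+0.000j, V2=-3.915-2.763j, V3=2.840+0.000j
aux → i_V1=-1.211+4.900j

-0.1193+0.2917j A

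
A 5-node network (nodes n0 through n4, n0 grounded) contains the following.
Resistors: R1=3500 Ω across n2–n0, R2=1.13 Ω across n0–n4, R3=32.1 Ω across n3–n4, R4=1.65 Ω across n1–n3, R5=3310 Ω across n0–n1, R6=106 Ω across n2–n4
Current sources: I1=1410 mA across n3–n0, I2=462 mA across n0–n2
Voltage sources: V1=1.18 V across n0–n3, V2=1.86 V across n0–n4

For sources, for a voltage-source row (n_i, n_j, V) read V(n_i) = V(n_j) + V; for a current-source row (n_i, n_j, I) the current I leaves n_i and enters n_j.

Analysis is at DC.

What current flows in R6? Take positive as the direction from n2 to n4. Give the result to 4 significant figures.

0.4489 A

Element admittances at DC:
  Y(R1) = 0.0002857 S between n2,n0
  Y(R2) = 0.8850 S between n0,n4
  I1: injects 1.41 A into n0 (from n3)
  Y(R3) = 0.03115 S between n3,n4
  Y(R4) = 0.6061 S between n1,n3
  Y(R5) = 0.0003021 S between n0,n1
  Y(R6) = 0.009434 S between n2,n4
  I2: injects 0.462 A into n2 (from n0)
  V1: constraint V(n0)−V(n3) = 1.18
  V2: constraint V(n0)−V(n4) = 1.86
Assemble and solve the 6×6 MNA system:
  V(n1)=-1.179  V(n2)=45.73  V(n3)=-1.180  V(n4)=-1.860
  i(V1)=1.431  i(V2)=-2.116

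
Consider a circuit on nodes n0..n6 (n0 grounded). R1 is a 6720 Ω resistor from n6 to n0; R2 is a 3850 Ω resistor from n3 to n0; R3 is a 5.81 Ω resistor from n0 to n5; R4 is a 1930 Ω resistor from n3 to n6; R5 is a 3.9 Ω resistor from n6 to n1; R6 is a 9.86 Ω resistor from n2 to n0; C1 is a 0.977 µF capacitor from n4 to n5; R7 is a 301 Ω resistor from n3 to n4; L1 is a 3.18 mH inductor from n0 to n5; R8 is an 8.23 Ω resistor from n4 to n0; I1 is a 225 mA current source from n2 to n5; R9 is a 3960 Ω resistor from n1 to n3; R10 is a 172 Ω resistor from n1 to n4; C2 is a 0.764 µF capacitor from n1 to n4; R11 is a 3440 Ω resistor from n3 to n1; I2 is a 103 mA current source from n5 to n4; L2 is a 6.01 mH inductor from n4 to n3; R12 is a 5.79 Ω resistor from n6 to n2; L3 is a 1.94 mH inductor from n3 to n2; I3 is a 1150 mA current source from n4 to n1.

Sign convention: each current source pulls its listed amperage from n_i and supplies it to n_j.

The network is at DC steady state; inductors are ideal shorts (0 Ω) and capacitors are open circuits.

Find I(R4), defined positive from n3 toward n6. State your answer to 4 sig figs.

MNA unknowns: 6 node voltages V₁..V_6 plus 3 source currents (L1, L2, L3)
R1: Y=0.0001488 on G[6,0]
R2: Y=0.0002597 on G[3,0]
R3: Y=0.1721 on G[0,5]
R4: Y=0.0005181 on G[3,6]
R5: Y=0.2564 on G[6,1]
R6: Y=0.1014 on G[2,0]
C1: Y=0.000 on G[4,5]
R7: Y=0.003322 on G[3,4]
L1: row V0−V5=0, i_L1 at 0,5
R8: Y=0.1215 on G[4,0]
I1: z[2]−=0.225, z[5]+=0.225
R9: Y=0.0002525 on G[1,3]
R10: Y=0.005814 on G[1,4]
C2: Y=0.000 on G[1,4]
R11: Y=0.0002907 on G[3,1]
I2: z[5]−=0.103, z[4]+=0.103
L2: row V4−V3=0, i_L2 at 4,3
R12: Y=0.1727 on G[6,2]
L3: row V3−V2=0, i_L3 at 3,2
I3: z[4]−=1.15, z[1]+=1.15
solve → V1=9.924, V2=-0.5504, V3=-0.5504, V4=-0.5504, V5=0.000, V6=5.699
aux → i_L1=-0.1220, i_L2=-0.9192, i_L3=-0.9101

-0.003238 A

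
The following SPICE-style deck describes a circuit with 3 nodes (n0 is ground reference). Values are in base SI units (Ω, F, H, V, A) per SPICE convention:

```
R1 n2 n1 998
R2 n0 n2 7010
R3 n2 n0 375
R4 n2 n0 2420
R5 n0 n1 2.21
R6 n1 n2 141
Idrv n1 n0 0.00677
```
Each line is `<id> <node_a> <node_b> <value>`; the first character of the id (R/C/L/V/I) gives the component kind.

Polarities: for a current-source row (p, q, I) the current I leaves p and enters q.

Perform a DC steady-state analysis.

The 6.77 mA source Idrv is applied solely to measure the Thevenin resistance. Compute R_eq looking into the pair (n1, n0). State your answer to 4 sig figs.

R_eq = 2.199 Ω

MNA unknowns: 2 node voltages V₁..V_2
R1: Y=0.001002 on G[2,1]
R2: Y=0.0001427 on G[0,2]
R3: Y=0.002667 on G[2,0]
R4: Y=0.0004132 on G[2,0]
R5: Y=0.4525 on G[0,1]
R6: Y=0.007092 on G[1,2]
Idrv: z[1]−=0.00677, z[0]+=0.00677
solve → V1=-0.01489, V2=-0.01065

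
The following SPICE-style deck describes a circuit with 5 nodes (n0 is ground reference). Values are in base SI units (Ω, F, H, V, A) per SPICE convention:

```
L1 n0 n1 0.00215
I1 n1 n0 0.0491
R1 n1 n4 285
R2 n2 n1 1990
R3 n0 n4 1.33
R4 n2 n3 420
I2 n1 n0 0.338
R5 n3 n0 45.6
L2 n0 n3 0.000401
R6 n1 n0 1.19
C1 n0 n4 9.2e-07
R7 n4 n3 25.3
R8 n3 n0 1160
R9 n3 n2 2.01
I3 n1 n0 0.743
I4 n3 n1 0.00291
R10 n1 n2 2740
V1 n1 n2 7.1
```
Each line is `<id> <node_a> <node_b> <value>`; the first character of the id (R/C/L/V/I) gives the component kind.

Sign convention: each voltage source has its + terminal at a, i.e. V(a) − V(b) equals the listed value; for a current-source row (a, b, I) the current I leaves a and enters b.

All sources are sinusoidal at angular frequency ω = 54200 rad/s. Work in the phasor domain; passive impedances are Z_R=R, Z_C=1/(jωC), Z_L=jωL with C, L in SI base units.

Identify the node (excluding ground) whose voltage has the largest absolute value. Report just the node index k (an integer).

MNA unknowns: 4 node voltages V₁..V_4 plus 1 source current (V1)
L1: Y=0.000-0.008581j on G[0,1]
I1: z[1]−=0.0491, z[0]+=0.0491
R1: Y=0.003509+0.000j on G[1,4]
R2: Y=0.0005025+0.000j on G[2,1]
R3: Y=0.7519+0.000j on G[0,4]
R4: Y=0.002381+0.000j on G[2,3]
I2: z[1]−=0.338, z[0]+=0.338
R5: Y=0.02193+0.000j on G[3,0]
L2: Y=0.000-0.04601j on G[0,3]
R6: Y=0.8403+0.000j on G[1,0]
C1: Y=0.000+0.04986j on G[0,4]
R7: Y=0.03953+0.000j on G[4,3]
R8: Y=0.0008621+0.000j on G[3,0]
R9: Y=0.4975+0.000j on G[3,2]
I3: z[1]−=0.743, z[0]+=0.743
I4: z[3]−=0.00291, z[1]+=0.00291
R10: Y=0.0003650+0.000j on G[1,2]
V1: row V1−V2=7.1, i_V1 at 1,2
solve → V1=-0.7916-0.3259j, V2=-7.892-0.3259j, V3=-6.976-0.8623j, V4=-0.3518-0.02225j
aux → i_V1=-0.4638+0.2681j

2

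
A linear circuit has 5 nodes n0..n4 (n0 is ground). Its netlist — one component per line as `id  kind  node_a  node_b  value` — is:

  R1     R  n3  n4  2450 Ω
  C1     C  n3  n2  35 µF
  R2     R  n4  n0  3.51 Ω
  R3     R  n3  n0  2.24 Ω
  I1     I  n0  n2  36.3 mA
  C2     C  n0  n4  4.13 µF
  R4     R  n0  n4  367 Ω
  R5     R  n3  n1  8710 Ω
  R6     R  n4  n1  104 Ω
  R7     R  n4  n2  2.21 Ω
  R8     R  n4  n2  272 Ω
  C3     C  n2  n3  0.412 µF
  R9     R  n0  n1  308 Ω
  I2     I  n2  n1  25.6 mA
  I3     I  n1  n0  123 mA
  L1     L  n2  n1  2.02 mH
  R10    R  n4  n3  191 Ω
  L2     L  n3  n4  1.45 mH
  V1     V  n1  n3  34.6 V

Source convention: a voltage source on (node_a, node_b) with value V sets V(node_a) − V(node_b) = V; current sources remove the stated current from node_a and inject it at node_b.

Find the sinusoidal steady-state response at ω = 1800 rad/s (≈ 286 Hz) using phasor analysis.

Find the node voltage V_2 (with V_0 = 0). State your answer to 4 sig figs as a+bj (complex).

13.77-11.67j V

Element admittances at ω=1800 rad/s:
  Y(R1) = 0.0004082+0.000j S between n3,n4
  Y(C1) = 0.000+0.06300j S between n3,n2
  Y(R2) = 0.2849+0.000j S between n4,n0
  Y(R3) = 0.4464+0.000j S between n3,n0
  I1: injects 0.0363 A into n2 (from n0)
  Y(C2) = 0.000+0.007434j S between n0,n4
  Y(R4) = 0.002725+0.000j S between n0,n4
  Y(R5) = 0.0001148+0.000j S between n3,n1
  Y(R6) = 0.009615+0.000j S between n4,n1
  Y(R7) = 0.4525+0.000j S between n4,n2
  Y(R8) = 0.003676+0.000j S between n4,n2
  Y(C3) = 0.000+0.0007416j S between n2,n3
  Y(R9) = 0.003247+0.000j S between n0,n1
  I2: injects 0.0256 A into n1 (from n2)
  I3: injects 0.123 A into n0 (from n1)
  Y(L1) = 0.000-0.2750j S between n2,n1
  Y(R10) = 0.005236+0.000j S between n4,n3
  Y(L2) = 0.000-0.3831j S between n3,n4
  V1: constraint V(n1)−V(n3) = 34.6
Assemble and solve the 5×5 MNA system:
  V(n1)=28.76-0.2080j  V(n2)=13.77-11.67j  V(n3)=-5.839-0.2080j  V(n4)=8.440+0.1070j
  i(V1)=-3.543+4.126j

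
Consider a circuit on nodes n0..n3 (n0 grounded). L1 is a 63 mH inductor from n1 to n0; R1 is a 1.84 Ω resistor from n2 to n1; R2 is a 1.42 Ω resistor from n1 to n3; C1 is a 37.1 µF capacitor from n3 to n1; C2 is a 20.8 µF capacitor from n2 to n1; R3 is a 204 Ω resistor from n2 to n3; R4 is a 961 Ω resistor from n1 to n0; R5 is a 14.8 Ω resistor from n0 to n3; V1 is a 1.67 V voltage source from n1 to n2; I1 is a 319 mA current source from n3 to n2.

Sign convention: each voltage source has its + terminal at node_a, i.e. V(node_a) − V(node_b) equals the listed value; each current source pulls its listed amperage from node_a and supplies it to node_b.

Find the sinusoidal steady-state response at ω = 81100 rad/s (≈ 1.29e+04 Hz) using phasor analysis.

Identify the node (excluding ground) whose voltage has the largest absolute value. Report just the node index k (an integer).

2

MNA unknowns: 3 node voltages V₁..V_3 plus 1 source current (V1)
L1: Y=0.000-0.0001957j on G[1,0]
R1: Y=0.5435+0.000j on G[2,1]
R2: Y=0.7042+0.000j on G[1,3]
C1: Y=0.000+3.009j on G[3,1]
C2: Y=0.000+1.687j on G[2,1]
R3: Y=0.004902+0.000j on G[2,3]
R4: Y=0.001041+0.000j on G[1,0]
R5: Y=0.06757+0.000j on G[0,3]
V1: row V1−V2=1.67, i_V1 at 1,2
I1: z[3]−=0.319, z[2]+=0.319
solve → V1=0.02423-0.1014j, V2=-1.646-0.1014j, V3=-7.957e-05+0.001631j
aux → i_V1=-1.235-2.818j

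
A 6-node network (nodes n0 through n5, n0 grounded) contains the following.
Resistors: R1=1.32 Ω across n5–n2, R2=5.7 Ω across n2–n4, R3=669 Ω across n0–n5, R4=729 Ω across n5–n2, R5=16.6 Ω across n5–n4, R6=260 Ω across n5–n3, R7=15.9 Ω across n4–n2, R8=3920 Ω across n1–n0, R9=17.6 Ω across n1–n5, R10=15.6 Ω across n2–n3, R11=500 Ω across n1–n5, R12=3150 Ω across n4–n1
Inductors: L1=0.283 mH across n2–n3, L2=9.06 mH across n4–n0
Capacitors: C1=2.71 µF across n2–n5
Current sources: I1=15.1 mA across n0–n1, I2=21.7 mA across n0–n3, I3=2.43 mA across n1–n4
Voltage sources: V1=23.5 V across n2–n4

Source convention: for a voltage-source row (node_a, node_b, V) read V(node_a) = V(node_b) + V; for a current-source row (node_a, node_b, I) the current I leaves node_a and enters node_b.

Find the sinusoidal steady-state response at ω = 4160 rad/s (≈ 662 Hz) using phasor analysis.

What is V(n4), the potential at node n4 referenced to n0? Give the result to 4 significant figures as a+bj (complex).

Element admittances at ω=4160 rad/s:
  Y(R1) = 0.7576+0.000j S between n5,n2
  Y(R2) = 0.1754+0.000j S between n2,n4
  Y(L1) = 0.000-0.8494j S between n2,n3
  Y(R3) = 0.001495+0.000j S between n0,n5
  Y(R4) = 0.001372+0.000j S between n5,n2
  Y(R5) = 0.06024+0.000j S between n5,n4
  Y(C1) = 0.000+0.01127j S between n2,n5
  I1: injects 0.0151 A into n1 (from n0)
  Y(R6) = 0.003846+0.000j S between n5,n3
  Y(R7) = 0.06289+0.000j S between n4,n2
  Y(L2) = 0.000-0.02653j S between n4,n0
  Y(R8) = 0.0002551+0.000j S between n1,n0
  Y(R9) = 0.05682+0.000j S between n1,n5
  Y(R10) = 0.06410+0.000j S between n2,n3
  I2: injects 0.0217 A into n3 (from n0)
  Y(R11) = 0.002000+0.000j S between n1,n5
  Y(R12) = 0.0003175+0.000j S between n4,n1
  I3: injects 0.00243 A into n4 (from n1)
  V1: constraint V(n2)−V(n4) = 23.5
Assemble and solve the 6×6 MNA system:
  V(n1)=21.74-0.02264j  V(n2)=23.50-0.04683j  V(n3)=23.50-0.02935j  V(n4)=-0.001492-0.04683j  V(n5)=21.74-0.02261j
  i(V1)=-6.921-0.001427j

-0.001492-0.04683j V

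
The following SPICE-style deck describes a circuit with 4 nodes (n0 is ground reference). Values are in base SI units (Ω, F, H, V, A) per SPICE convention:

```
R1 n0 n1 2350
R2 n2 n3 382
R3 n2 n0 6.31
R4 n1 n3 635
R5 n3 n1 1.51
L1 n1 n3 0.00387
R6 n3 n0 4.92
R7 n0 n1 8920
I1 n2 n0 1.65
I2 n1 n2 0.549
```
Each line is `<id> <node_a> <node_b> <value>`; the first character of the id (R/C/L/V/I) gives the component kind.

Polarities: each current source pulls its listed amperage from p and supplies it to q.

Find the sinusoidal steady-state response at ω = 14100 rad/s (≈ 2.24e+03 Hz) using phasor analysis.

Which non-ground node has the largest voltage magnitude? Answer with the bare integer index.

Element admittances at ω=14100 rad/s:
  Y(R1) = 0.0004255+0.000j S between n0,n1
  Y(R2) = 0.002618+0.000j S between n2,n3
  Y(R3) = 0.1585+0.000j S between n2,n0
  Y(R4) = 0.001575+0.000j S between n1,n3
  Y(R5) = 0.6623+0.000j S between n3,n1
  Y(L1) = 0.000-0.01833j S between n1,n3
  Y(R6) = 0.2033+0.000j S between n3,n0
  Y(R7) = 0.0001121+0.000j S between n0,n1
  I1: injects 1.65 A into n0 (from n2)
  I2: injects 0.549 A into n2 (from n1)
Assemble and solve the 3×3 MNA system:
  V(n1)=-3.568-0.02266j  V(n2)=-6.879+9.617e-07j  V(n3)=-2.745+5.918e-05j

2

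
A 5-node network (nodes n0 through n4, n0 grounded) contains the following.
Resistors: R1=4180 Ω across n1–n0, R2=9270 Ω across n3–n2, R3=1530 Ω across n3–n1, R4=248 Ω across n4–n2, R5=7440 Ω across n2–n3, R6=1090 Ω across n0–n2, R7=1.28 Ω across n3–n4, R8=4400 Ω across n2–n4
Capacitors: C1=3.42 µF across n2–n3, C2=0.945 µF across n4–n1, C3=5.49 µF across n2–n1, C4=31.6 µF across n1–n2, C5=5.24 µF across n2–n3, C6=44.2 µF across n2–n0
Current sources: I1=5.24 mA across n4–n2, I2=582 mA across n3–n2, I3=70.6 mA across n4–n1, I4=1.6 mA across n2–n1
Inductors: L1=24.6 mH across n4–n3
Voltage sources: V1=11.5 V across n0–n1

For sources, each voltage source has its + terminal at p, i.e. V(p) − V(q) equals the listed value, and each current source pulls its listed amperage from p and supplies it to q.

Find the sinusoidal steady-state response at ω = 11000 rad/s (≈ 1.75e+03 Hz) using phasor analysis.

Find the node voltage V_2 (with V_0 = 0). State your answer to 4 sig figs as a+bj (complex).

Element admittances at ω=11000 rad/s:
  Y(R1) = 0.0002392+0.000j S between n1,n0
  Y(R2) = 0.0001079+0.000j S between n3,n2
  Y(R3) = 0.0006536+0.000j S between n3,n1
  Y(C1) = 0.000+0.03762j S between n2,n3
  Y(R4) = 0.004032+0.000j S between n4,n2
  I1: injects 0.00524 A into n2 (from n4)
  Y(C2) = 0.000+0.01039j S between n4,n1
  I2: injects 0.582 A into n2 (from n3)
  I3: injects 0.0706 A into n1 (from n4)
  Y(L1) = 0.000-0.003695j S between n4,n3
  I4: injects 0.0016 A into n1 (from n2)
  Y(C3) = 0.000+0.06039j S between n2,n1
  Y(R5) = 0.0001344+0.000j S between n2,n3
  Y(C4) = 0.000+0.3476j S between n1,n2
  Y(R6) = 0.0009174+0.000j S between n0,n2
  Y(C5) = 0.000+0.05764j S between n2,n3
  Y(C6) = 0.000+0.4862j S between n2,n0
  Y(R7) = 0.7812+0.000j S between n3,n4
  Y(R8) = 0.0002273+0.000j S between n2,n4
  V1: constraint V(n0)−V(n1) = 11.5
Assemble and solve the 5×5 MNA system:
  V(n1)=-11.50+0.000j  V(n2)=-5.313+0.007848j  V(n3)=-6.220+6.237j  V(n4)=-6.230+6.134j
  i(V1)=-0.01144-2.583j

-5.313+0.007848j V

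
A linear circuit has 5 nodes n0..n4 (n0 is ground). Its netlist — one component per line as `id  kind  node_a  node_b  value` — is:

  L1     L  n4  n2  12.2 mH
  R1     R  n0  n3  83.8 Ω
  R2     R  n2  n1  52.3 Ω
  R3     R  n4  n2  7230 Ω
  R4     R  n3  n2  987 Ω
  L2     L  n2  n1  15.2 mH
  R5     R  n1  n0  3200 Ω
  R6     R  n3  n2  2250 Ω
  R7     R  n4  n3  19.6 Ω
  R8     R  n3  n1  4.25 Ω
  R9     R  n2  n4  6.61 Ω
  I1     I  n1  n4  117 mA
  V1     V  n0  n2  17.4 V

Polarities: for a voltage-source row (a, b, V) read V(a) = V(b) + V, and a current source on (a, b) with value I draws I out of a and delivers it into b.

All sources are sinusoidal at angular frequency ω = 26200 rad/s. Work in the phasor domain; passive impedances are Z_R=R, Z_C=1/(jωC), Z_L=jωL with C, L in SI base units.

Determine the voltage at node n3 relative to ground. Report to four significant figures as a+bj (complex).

-15.47+0.05681j V

Apply KCL at each of the 4 non-ground nodes and solve the resulting linear system.
Node n1: branches {R2, L2, R5, R8, I1} → V_1 = -16.06+0.06569j
Node n2: branches {L1, R2, R3, R4, L2, R6, R9, V1} → V_2 = -17.40+0.000j
Node n3: branches {R1, R4, R6, R7, R8} → V_3 = -15.47+0.05681j
Node n4: branches {L1, R3, R7, R9, I1} → V_4 = -16.34+0.03074j
Source currents: i(V1)=-0.1897+0.0006984j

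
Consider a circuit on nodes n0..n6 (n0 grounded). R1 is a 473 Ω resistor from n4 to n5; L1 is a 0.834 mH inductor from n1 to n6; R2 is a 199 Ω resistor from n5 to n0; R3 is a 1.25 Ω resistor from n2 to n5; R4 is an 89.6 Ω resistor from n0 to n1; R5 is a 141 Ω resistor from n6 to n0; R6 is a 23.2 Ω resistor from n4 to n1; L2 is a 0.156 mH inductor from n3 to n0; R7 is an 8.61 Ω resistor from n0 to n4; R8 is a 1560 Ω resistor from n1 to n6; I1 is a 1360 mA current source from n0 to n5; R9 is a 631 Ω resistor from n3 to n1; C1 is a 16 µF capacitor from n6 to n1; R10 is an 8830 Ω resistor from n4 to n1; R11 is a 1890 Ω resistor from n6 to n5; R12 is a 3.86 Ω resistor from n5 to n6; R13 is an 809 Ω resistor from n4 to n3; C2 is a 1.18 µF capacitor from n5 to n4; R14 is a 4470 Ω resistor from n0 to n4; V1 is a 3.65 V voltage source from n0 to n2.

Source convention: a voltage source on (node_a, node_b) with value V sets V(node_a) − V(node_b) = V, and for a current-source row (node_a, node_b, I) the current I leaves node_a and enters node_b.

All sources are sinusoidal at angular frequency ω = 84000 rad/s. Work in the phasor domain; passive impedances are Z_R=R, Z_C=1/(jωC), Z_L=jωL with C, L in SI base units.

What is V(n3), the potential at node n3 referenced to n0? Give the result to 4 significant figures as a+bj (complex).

0.008532-0.04625j V

Apply KCL at each of the 6 non-ground nodes and solve the resulting linear system.
Node n1: branches {L1, R4, R6, R8, R9, C1, R10} → V_1 = -1.556-0.04091j
Node n2: branches {R3, V1} → V_2 = -3.650+0.000j
Node n3: branches {L2, R9, R13} → V_3 = 0.008532-0.04625j
Node n4: branches {R1, R6, R7, R10, R13, C2, R14} → V_4 = -0.8403-0.5798j
Node n5: branches {R1, R2, R3, I1, R11, R12, C2} → V_5 = -1.777+0.08521j
Node n6: branches {L1, R5, R8, C1, R11, R12} → V_6 = -1.539-0.002702j
Source currents: i(V1)=-1.499-0.06817j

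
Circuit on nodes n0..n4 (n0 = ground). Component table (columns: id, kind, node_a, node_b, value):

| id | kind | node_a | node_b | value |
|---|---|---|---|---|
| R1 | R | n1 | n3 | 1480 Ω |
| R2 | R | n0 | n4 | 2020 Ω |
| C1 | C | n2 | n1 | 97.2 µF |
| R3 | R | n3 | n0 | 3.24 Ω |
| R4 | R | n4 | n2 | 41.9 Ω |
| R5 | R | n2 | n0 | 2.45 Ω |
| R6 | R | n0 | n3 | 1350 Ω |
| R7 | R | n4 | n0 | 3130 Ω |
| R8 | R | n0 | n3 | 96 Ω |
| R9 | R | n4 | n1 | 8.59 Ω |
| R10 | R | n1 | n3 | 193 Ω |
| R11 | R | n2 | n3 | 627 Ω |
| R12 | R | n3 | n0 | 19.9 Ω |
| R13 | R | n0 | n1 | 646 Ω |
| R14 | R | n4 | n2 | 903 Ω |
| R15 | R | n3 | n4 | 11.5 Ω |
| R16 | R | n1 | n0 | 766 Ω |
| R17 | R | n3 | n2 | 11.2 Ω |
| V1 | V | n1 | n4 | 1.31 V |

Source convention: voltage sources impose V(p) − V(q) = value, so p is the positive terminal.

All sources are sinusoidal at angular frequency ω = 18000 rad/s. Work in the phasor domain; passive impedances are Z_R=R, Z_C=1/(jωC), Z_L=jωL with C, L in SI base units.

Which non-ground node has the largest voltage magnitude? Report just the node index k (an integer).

Element admittances at ω=18000 rad/s:
  Y(R1) = 0.0006757+0.000j S between n1,n3
  Y(R2) = 0.0004950+0.000j S between n0,n4
  Y(C1) = 0.000+1.750j S between n2,n1
  Y(R3) = 0.3086+0.000j S between n3,n0
  Y(R4) = 0.02387+0.000j S between n4,n2
  Y(R5) = 0.4082+0.000j S between n2,n0
  Y(R6) = 0.0007407+0.000j S between n0,n3
  Y(R7) = 0.0003195+0.000j S between n4,n0
  Y(R8) = 0.01042+0.000j S between n0,n3
  Y(R9) = 0.1164+0.000j S between n4,n1
  Y(R10) = 0.005181+0.000j S between n1,n3
  Y(R11) = 0.001595+0.000j S between n2,n3
  Y(R12) = 0.05025+0.000j S between n3,n0
  Y(R13) = 0.001548+0.000j S between n0,n1
  Y(R14) = 0.001107+0.000j S between n4,n2
  Y(R15) = 0.08696+0.000j S between n3,n4
  Y(R16) = 0.001305+0.000j S between n1,n0
  Y(R17) = 0.08929+0.000j S between n3,n2
  V1: constraint V(n1)−V(n4) = 1.31
Assemble and solve the 5×5 MNA system:
  V(n1)=0.1477-0.05953j  V(n2)=0.1439+0.008340j  V(n3)=-0.1573-0.008609j  V(n4)=-1.162-0.05953j
  i(V1)=-0.2735-0.006171j

4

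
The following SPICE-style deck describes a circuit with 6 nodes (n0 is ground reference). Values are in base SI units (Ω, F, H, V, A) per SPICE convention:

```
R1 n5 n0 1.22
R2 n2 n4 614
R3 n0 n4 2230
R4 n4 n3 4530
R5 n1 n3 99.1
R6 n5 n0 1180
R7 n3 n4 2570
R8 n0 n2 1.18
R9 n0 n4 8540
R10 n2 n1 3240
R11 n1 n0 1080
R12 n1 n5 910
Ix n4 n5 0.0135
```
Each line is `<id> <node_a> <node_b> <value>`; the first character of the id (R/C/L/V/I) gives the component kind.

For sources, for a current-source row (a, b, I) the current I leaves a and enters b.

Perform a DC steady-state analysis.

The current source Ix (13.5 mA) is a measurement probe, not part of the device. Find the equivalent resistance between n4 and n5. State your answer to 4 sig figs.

MNA unknowns: 5 node voltages V₁..V_5
R1: Y=0.8197 on G[5,0]
R2: Y=0.001629 on G[2,4]
R3: Y=0.0004484 on G[0,4]
R4: Y=0.0002208 on G[4,3]
R5: Y=0.01009 on G[1,3]
R6: Y=0.0008475 on G[5,0]
R7: Y=0.0003891 on G[3,4]
R8: Y=0.8475 on G[0,2]
R9: Y=0.0001171 on G[0,4]
R10: Y=0.0003086 on G[2,1]
R11: Y=0.0009259 on G[1,0]
R12: Y=0.001099 on G[1,5]
Ix: z[4]−=0.0135, z[5]+=0.0135
solve → V1=-1.002, V2=-0.01012, V3=-1.235, V4=-5.089, V5=0.01509

R_eq = 378.1 Ω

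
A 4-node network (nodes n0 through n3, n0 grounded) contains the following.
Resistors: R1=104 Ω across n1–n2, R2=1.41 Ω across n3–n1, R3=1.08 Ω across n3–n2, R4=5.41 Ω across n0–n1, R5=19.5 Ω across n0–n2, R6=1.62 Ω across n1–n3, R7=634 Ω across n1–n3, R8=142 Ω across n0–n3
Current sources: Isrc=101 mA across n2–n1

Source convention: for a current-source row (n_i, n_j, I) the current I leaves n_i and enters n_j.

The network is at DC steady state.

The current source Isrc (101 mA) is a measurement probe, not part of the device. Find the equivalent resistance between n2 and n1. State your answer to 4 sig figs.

R_eq = 1.679 Ω

Apply KCL at each of the 3 non-ground nodes and solve the resulting linear system.
Node n1: branches {R1, R2, R4, R6, R7, Isrc} → V_1 = 0.03778
Node n2: branches {R1, R3, R5, Isrc} → V_2 = -0.1318
Node n3: branches {R2, R3, R6, R7, R8} → V_3 = -0.03179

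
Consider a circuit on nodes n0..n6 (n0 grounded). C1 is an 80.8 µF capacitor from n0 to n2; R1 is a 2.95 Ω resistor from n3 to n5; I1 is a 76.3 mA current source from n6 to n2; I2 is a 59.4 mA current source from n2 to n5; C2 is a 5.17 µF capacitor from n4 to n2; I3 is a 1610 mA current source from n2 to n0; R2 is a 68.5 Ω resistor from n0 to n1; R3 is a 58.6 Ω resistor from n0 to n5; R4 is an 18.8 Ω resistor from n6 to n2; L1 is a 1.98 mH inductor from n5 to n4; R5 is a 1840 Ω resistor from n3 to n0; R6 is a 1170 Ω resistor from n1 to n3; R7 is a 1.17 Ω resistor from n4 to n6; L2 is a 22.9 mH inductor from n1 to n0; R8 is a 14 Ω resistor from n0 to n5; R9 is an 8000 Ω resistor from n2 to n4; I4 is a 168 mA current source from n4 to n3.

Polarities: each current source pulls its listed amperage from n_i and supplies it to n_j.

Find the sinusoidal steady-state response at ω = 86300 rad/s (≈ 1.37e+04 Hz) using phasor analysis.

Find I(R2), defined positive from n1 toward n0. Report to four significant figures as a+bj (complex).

0.002454+0.0002199j A

Element admittances at ω=86300 rad/s:
  Y(C1) = 0.000+6.973j S between n0,n2
  Y(R1) = 0.3390+0.000j S between n3,n5
  I1: injects 0.0763 A into n2 (from n6)
  I2: injects 0.0594 A into n5 (from n2)
  Y(C2) = 0.000+0.4462j S between n4,n2
  I3: injects 1.61 A into n0 (from n2)
  Y(R2) = 0.01460+0.000j S between n0,n1
  Y(R3) = 0.01706+0.000j S between n0,n5
  Y(R4) = 0.05319+0.000j S between n6,n2
  Y(L1) = 0.000-0.005852j S between n5,n4
  Y(R5) = 0.0005435+0.000j S between n3,n0
  Y(R6) = 0.0008547+0.000j S between n1,n3
  Y(R7) = 0.8547+0.000j S between n4,n6
  Y(L2) = 0.000-0.0005060j S between n1,n0
  Y(R8) = 0.07143+0.000j S between n0,n5
  Y(R9) = 0.0001250+0.000j S between n2,n4
  I4: injects 0.168 A into n3 (from n4)
Assemble and solve the 6×6 MNA system:
  V(n1)=0.1681+0.01506j  V(n2)=-0.002234+0.2640j  V(n3)=3.048+0.1728j  V(n4)=-0.09735+0.7991j  V(n5)=2.565+0.1735j  V(n6)=-0.1758+0.7677j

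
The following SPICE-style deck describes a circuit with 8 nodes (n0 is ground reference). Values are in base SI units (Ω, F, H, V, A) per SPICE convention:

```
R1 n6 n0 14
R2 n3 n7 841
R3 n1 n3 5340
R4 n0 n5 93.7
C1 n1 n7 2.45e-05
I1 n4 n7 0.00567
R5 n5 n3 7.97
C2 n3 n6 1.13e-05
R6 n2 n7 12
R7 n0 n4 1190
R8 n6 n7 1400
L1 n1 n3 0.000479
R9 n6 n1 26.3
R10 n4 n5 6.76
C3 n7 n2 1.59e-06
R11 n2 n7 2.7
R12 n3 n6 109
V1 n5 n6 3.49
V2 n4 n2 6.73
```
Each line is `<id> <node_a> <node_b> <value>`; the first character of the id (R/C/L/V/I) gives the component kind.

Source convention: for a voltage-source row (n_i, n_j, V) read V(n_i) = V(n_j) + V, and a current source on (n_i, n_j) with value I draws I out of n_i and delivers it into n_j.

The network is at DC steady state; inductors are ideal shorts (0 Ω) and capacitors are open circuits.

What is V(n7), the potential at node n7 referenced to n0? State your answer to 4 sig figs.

Apply KCL at each of the 7 non-ground nodes and solve the resulting linear system.
Node n1: branches {R3, C1, L1, R9} → V_1 = 2.012
Node n2: branches {R6, C3, R11, V2} → V_2 = -3.681
Node n3: branches {R2, R3, R5, C2, L1, R12} → V_3 = 2.012
Node n4: branches {I1, R7, R10, V2} → V_4 = 3.049
Node n5: branches {R4, R5, R10, V1} → V_5 = 3.005
Node n6: branches {R1, C2, R8, R9, R12, V1} → V_6 = -0.4849
Node n7: branches {R2, C1, I1, R6, R8, C3, R11} → V_7 = -3.649
Source currents: i(L1)=-0.09495, i(V1)=-0.1502, i(V2)=-0.01466

-3.649 V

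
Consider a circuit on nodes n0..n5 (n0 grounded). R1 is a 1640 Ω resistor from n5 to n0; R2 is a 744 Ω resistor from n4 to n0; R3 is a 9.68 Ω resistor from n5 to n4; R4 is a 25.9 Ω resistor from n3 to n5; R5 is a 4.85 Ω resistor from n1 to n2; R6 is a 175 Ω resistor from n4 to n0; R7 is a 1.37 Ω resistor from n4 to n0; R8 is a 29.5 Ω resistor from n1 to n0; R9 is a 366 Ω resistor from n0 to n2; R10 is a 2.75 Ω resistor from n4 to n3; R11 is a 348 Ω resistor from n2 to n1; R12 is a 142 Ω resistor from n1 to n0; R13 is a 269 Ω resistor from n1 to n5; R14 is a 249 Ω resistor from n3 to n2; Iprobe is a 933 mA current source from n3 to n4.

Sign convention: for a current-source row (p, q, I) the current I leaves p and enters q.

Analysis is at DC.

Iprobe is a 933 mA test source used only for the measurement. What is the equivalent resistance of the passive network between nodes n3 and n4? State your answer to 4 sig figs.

Apply KCL at each of the 5 non-ground nodes and solve the resulting linear system.
Node n1: branches {R5, R8, R11, R12, R13} → V_1 = -0.2229
Node n2: branches {R5, R9, R11, R14} → V_2 = -0.2595
Node n3: branches {R4, R10, R14, Iprobe} → V_3 = -2.345
Node n4: branches {R2, R3, R6, R7, R10, Iprobe} → V_4 = 0.01385
Node n5: branches {R1, R3, R4, R13} → V_5 = -0.6150

R_eq = 2.528 Ω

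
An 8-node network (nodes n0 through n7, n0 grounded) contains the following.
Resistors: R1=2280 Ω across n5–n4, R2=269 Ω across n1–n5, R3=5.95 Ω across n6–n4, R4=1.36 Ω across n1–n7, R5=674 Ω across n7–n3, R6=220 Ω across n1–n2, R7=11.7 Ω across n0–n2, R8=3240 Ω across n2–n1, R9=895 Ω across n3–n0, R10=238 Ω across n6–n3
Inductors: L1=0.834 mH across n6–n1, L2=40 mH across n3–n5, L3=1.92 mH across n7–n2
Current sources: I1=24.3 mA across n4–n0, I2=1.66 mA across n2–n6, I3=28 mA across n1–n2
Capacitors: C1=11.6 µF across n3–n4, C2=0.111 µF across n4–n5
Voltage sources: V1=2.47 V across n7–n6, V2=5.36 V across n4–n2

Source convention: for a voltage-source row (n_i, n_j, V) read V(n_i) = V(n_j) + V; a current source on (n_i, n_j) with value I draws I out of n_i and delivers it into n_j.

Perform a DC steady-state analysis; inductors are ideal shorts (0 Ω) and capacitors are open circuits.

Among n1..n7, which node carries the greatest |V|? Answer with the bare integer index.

4

MNA unknowns: 7 node voltages V₁..V_7 plus 5 source currents (L1, L2, L3, V1, V2)
R1: Y=0.0004386 on G[5,4]
R2: Y=0.003717 on G[1,5]
R3: Y=0.1681 on G[6,4]
R4: Y=0.7353 on G[1,7]
R5: Y=0.001484 on G[7,3]
R6: Y=0.004545 on G[1,2]
L1: row V6−V1=0, i_L1 at 6,1
I1: z[4]−=0.0243, z[0]+=0.0243
R7: Y=0.08547 on G[0,2]
R8: Y=0.0003086 on G[2,1]
L2: row V3−V5=0, i_L2 at 3,5
R9: Y=0.001117 on G[3,0]
R10: Y=0.004202 on G[6,3]
I2: z[2]−=0.00166, z[6]+=0.00166
L3: row V7−V2=0, i_L3 at 7,2
C1: Y=0.000 on G[3,4]
C2: Y=0.000 on G[4,5]
I3: z[1]−=0.028, z[2]+=0.028
V1: row V7−V6=2.47, i_V1 at 7,6
V2: row V4−V2=5.36, i_V2 at 4,2
solve → V1=-2.731, V2=-0.2607, V3=-1.805, V4=5.099, V5=-1.805, V6=-2.731, V7=-0.2607
aux → i_L1=-1.804, i_L2=0.0004151, i_L3=1.307, i_V1=-3.125, i_V2=-1.343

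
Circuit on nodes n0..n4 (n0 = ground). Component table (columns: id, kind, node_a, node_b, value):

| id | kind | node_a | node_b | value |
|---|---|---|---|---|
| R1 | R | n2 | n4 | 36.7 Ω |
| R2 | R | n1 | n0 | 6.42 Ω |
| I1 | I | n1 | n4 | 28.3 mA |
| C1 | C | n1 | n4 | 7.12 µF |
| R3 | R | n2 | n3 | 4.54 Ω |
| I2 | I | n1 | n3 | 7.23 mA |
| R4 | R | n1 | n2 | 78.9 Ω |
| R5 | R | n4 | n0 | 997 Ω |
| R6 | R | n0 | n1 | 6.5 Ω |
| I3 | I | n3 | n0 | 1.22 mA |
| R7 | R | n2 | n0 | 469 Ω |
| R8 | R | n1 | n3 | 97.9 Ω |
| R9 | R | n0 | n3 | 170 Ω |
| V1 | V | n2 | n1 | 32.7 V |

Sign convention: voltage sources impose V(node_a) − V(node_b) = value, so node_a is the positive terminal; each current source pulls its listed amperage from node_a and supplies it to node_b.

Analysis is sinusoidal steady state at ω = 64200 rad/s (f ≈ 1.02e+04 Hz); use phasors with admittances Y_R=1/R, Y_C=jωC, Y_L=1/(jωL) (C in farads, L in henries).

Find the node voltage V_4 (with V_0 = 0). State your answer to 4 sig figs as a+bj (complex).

-0.6625-1.999j V

MNA unknowns: 4 node voltages V₁..V_4 plus 1 source current (V1)
R1: Y=0.02725+0.000j on G[2,4]
R2: Y=0.1558+0.000j on G[1,0]
I1: z[1]−=0.0283, z[4]+=0.0283
C1: Y=0.000+0.4571j on G[1,4]
R3: Y=0.2203+0.000j on G[2,3]
I2: z[1]−=0.00723, z[3]+=0.00723
R4: Y=0.01267+0.000j on G[1,2]
R5: Y=0.001003+0.000j on G[4,0]
R6: Y=0.1538+0.000j on G[0,1]
I3: z[3]−=0.00122, z[0]+=0.00122
R7: Y=0.002132+0.000j on G[2,0]
R8: Y=0.01021+0.000j on G[1,3]
R9: Y=0.005882+0.000j on G[0,3]
V1: row V2−V1=32.7, i_V1 at 2,1
solve → V1=-0.7865+0.006315j, V2=31.91+0.006315j, V3=29.73+0.006158j, V4=-0.6625-1.999j
aux → i_V1=-1.851-0.05469j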